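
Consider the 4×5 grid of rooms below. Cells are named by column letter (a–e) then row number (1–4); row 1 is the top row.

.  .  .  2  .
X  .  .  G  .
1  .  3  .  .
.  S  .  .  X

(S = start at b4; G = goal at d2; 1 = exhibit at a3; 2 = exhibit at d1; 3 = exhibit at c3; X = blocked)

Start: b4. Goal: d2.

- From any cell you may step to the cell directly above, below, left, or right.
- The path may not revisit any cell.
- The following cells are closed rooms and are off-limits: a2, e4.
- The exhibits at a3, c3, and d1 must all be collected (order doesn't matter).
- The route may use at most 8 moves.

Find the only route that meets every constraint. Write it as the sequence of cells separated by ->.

b4 -> a4 -> a3 -> b3 -> c3 -> c2 -> c1 -> d1 -> d2

The 8-move cap with required stops at a3, c3, d1 leaves no slack for detours.
Route from b4: left 1 to a4, up 1 to a3, right 2 to c3, up 2 to c1, right 1 to d1, down 1 to d2 — 8 moves in all.
Check: all required cells visited; 8 ≤ 8 moves.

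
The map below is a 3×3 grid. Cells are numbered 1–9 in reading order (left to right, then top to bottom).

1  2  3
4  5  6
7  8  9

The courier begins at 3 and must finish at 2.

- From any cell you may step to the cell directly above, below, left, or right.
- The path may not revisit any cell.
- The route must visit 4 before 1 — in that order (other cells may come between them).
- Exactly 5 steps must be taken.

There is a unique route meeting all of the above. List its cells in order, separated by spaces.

3 6 5 4 1 2

The waypoints must appear in the order 4, 1, with no cell reused.
Route from 3: down to 6, 2× left (reaching 4), up to 1, right to 2 — 5 moves in all.
Check: order respected (4 at step 3, 1 at step 4); 5 moves as required.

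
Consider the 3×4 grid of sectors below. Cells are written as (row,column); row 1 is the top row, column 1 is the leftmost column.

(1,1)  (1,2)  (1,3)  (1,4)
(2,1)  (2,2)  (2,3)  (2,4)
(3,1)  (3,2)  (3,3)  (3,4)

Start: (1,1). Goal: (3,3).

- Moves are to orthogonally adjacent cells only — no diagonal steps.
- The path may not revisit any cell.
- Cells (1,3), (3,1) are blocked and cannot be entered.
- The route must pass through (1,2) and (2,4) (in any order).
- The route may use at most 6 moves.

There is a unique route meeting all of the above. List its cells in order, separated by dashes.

(1,1) - (1,2) - (2,2) - (2,3) - (2,4) - (3,4) - (3,3)

The 6-move cap with required stops at (1,2), (2,4) leaves no slack for detours.
Route from (1,1): right to (1,2), down to (2,2), 2× right (reaching (2,4)), down to (3,4), left to (3,3) — 6 moves in all.
Check: all required cells visited; 6 ≤ 6 moves.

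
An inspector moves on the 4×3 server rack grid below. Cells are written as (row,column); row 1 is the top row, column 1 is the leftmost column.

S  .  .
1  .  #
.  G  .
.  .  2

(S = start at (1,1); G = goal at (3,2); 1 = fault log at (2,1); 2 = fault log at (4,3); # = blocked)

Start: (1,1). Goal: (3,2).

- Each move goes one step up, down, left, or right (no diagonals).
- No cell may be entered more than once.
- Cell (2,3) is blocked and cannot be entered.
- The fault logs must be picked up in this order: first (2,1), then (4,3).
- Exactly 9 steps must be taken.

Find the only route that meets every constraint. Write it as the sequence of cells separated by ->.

(1,1) -> (1,2) -> (2,2) -> (2,1) -> (3,1) -> (4,1) -> (4,2) -> (4,3) -> (3,3) -> (3,2)

The waypoints must appear in the order (2,1), (4,3), with no cell reused.
Route from (1,1): right to (1,2), down to (2,2), left to (2,1), 2× down (reaching (4,1)), 2× right (reaching (4,3)), up to (3,3), left to (3,2) — 9 moves in all.
Check: order respected (1 at step 3, 2 at step 7); 9 moves as required.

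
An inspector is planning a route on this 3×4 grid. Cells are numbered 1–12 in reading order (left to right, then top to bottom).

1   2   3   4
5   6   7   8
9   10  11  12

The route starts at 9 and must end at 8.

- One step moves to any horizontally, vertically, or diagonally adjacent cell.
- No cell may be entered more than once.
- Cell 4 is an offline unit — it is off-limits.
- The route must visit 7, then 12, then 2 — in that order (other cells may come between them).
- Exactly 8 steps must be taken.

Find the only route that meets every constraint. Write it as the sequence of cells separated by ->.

9 -> 10 -> 7 -> 12 -> 11 -> 6 -> 2 -> 3 -> 8

The waypoints must appear in the order 7, 12, 2, with no cell reused.
Route from 9: right 1 to 10, up-right 1 to 7, down-right 1 to 12, left 1 to 11, up-left 1 to 6, up 1 to 2, right 1 to 3, down-right 1 to 8 — 8 moves in all.
Check: order respected (7 at step 2, 12 at step 3, 2 at step 6); 8 moves as required.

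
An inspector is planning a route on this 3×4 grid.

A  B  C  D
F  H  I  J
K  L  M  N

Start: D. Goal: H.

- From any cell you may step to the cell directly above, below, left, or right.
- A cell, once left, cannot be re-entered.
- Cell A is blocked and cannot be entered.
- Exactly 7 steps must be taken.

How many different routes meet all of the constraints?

5

Need simple routes of exactly 7 moves from D to H (Manhattan distance 3, so 2 moves are spent on a detour and 2 undoing it).
Enumerating: D J N M I C B H | D J N M L K F H | D J I M L K F H | D C I M L K F H | D C I J N M L H.
That gives 5 routes.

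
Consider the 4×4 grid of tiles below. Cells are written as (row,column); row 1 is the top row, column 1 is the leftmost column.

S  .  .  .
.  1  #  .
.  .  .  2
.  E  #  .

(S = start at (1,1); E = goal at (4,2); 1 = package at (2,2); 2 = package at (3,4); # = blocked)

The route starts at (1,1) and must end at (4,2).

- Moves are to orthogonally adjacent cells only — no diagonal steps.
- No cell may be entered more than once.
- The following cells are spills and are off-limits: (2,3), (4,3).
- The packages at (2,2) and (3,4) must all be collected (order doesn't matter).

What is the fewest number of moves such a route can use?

Any route passes through (2,2) and (3,4) in some order between (1,1) and (4,2). Summing Manhattan distances along each leg and taking the cheapest ordering ((1,1) → (2,2) → (3,4) → (4,2)) gives a lower bound of 2 + 3 + 3 = 8 moves.
The shortest route satisfying every rule uses 10 moves: (1,1) → (2,1) → (2,2) → (1,2) → (1,3) → (1,4) → (2,4) → (3,4) → (3,3) → (3,2) → (4,2).
The no-revisit rule (legs can't share cells) pushes the minimum above the 8-move bound; an exhaustive check rules out every length from 8 to 9, leaving 10 as the minimum.

10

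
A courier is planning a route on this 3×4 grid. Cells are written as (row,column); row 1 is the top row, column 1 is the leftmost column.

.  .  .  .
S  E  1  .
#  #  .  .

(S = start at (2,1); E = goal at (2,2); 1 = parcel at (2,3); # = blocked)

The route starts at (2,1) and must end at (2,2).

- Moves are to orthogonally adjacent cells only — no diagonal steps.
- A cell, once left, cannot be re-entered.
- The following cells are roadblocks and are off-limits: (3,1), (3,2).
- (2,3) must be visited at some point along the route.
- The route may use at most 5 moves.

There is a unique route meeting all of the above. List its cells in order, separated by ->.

(2,1) -> (1,1) -> (1,2) -> (1,3) -> (2,3) -> (2,2)

The budget equals the shortest possible length, so every move has to be on a shortest route through the required cells.
Route from (2,1): up 1 to (1,1), right 2 to (1,3), down 1 to (2,3), left 1 to (2,2) — 5 moves in all.
Check: all required cells visited; 5 ≤ 5 moves.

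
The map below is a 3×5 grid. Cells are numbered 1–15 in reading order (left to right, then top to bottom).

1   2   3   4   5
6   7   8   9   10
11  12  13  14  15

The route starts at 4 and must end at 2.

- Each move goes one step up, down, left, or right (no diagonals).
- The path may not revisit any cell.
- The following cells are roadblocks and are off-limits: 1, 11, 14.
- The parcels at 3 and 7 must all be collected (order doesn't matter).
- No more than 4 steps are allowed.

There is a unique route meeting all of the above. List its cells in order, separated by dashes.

Any route must reach 3 and 7 and still end at 2 within 4 moves, so the order of the required stops is forced.
Route from 4: left to 3, down to 8, left to 7, up to 2 — 4 moves in all.
Check: all required cells visited; 4 ≤ 4 moves.

4 - 3 - 8 - 7 - 2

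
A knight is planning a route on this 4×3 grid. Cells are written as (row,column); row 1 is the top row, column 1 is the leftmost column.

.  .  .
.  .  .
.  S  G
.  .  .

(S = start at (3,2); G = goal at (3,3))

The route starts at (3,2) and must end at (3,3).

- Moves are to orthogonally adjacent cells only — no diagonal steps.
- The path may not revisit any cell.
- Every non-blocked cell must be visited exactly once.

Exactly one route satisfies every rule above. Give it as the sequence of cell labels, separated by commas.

(3,2), (2,2), (2,3), (1,3), (1,2), (1,1), (2,1), (3,1), (4,1), (4,2), (4,3), (3,3)

Need to visit all 12 open cells exactly once, starting at (3,2) and ending at (3,3).
Cell (4,3) has only two open neighbours ((3,3) and (4,2)), so the path must pass straight through it: one of those is the cell it's entered from and the other is where it exits.
Route from (3,2): up 1 to (2,2), right 1 to (2,3), up 1 to (1,3), left 2 to (1,1), down 3 to (4,1), right 2 to (4,3), up 1 to (3,3) — 11 moves in all.
Check: all 12 open cells covered.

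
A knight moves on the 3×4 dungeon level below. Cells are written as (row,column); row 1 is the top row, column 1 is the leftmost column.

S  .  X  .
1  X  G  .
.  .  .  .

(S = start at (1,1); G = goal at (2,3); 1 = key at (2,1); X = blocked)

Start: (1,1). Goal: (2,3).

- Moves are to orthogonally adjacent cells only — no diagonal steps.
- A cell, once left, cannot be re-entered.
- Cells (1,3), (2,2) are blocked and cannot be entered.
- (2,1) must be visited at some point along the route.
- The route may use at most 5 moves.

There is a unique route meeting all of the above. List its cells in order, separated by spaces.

(1,1) (2,1) (3,1) (3,2) (3,3) (2,3)

The budget equals the shortest possible length, so every move has to be on a shortest route through the required cells.
Route from (1,1): 2× down (reaching (3,1)), 2× right (reaching (3,3)), up to (2,3) — 5 moves in all.
Check: all required cells visited; 5 ≤ 5 moves.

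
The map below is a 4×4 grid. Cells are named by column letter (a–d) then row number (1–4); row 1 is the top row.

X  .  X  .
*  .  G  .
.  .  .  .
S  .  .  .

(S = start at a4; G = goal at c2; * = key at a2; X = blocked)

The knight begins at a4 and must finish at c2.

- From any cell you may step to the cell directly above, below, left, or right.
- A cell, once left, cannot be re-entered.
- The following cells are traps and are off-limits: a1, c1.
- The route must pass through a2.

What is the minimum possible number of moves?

4

Any route passes through a2 somewhere between a4 and c2. Summing Manhattan distances along the two legs (a4 → a2 → c2) gives a lower bound of 2 + 2 = 4 moves.
A route of 4 moves achieves this: a4 → a3 → a2 → b2 → c2.
Since 4 matches the lower bound, it is optimal.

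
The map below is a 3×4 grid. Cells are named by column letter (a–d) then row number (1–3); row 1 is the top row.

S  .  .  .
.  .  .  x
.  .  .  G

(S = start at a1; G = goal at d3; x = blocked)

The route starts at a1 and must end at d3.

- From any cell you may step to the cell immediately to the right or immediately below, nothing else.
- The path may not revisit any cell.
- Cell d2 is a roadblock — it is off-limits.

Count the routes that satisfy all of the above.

6

A right/down-only route from a1 to d3 makes exactly 2 down-moves and 3 right-moves in some order.
With no other constraints that would be C(5,2) = 10 routes.
Subtract routes through each blocked cell (inclusion–exclusion for overlaps): − through d2: 4 → 6.
That gives 6 routes.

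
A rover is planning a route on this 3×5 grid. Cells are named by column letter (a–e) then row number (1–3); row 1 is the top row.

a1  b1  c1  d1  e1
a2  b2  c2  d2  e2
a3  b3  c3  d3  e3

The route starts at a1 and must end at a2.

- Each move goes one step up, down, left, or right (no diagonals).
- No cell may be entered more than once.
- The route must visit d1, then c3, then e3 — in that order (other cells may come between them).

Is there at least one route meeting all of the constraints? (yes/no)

no

Ignoring the required order, 15 revisit-free routes from a1 to a2 pass through all of d1, c3, and e3; the waypoint orders that occur are d1 → e3 → c3 (15) — never d1 → c3 → e3.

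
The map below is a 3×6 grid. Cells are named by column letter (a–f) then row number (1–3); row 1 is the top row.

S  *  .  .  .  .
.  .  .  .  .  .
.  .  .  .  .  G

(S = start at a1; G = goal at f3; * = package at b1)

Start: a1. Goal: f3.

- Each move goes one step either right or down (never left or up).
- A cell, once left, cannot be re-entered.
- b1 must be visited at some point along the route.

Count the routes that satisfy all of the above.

A right/down-only route from a1 to f3 makes exactly 2 down-moves and 5 right-moves in some order.
With no other constraints that would be C(7,2) = 21 routes.
Split at b1 and multiply the segment counts: a1→b1: 1; b1→f3: 15; product = 15.
That gives 15 routes.

15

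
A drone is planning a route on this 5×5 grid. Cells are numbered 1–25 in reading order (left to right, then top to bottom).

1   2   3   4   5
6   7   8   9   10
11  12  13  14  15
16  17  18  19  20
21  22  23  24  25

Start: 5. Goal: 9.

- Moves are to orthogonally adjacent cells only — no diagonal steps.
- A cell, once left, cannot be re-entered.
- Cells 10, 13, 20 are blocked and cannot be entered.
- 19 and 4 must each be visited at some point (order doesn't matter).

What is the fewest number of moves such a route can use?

Any route passes through 19 and 4 in some order between 5 and 9. Summing Manhattan distances along each leg and taking the cheapest ordering (5 → 4 → 19 → 9) gives a lower bound of 1 + 3 + 2 = 6 moves.
The shortest route satisfying every rule uses 10 moves: 5 → 4 → 3 → 8 → 7 → 12 → 17 → 18 → 19 → 14 → 9.
The no-revisit rule (legs can't share cells) pushes the minimum above the 6-move bound; an exhaustive check rules out every length from 6 to 9 (on a 4-connected grid the length of any start-to-goal walk has the same parity as the Manhattan bound, so only lengths 6, 8, 10, … need checking), leaving 10 as the minimum.

10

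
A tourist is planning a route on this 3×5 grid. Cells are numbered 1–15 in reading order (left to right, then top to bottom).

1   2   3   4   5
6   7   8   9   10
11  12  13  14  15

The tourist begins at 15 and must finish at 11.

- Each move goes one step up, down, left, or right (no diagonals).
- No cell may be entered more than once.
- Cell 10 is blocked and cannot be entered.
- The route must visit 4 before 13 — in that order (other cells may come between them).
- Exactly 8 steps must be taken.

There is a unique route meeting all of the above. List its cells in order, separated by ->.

The waypoints must appear in the order 4, 13, with no cell reused.
Route from 15: left 1 to 14, up 2 to 4, left 1 to 3, down 2 to 13, left 2 to 11 — 8 moves in all.
Check: order respected (4 at step 3, 13 at step 6); 8 moves as required.

15 -> 14 -> 9 -> 4 -> 3 -> 8 -> 13 -> 12 -> 11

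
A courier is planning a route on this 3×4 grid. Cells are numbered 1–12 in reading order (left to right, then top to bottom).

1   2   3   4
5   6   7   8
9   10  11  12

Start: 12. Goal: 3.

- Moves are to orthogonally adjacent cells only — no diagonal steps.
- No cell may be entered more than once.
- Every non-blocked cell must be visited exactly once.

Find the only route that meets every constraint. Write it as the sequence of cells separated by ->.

12 -> 11 -> 10 -> 9 -> 5 -> 1 -> 2 -> 6 -> 7 -> 8 -> 4 -> 3

Need to visit all 12 open cells exactly once, starting at 12 and ending at 3.
Cell 4 has only two open neighbours (8 and 3), so the path must pass straight through it: one of those is the cell it's entered from and the other is where it exits.
Route from 12: left 3 to 9, up 2 to 1, right 1 to 2, down 1 to 6, right 2 to 8, up 1 to 4, left 1 to 3 — 11 moves in all.
Check: all 12 open cells covered.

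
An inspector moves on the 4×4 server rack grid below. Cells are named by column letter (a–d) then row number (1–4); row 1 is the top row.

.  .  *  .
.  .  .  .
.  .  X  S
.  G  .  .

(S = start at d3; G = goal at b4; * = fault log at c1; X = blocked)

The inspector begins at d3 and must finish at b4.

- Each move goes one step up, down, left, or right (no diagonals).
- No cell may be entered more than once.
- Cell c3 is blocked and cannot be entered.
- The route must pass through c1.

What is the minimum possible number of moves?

Any route passes through c1 somewhere between d3 and b4. Summing Manhattan distances along the two legs (d3 → c1 → b4) gives a lower bound of 3 + 4 = 7 moves.
A route of 7 moves achieves this: d3 → d2 → d1 → c1 → c2 → b2 → b3 → b4.
Since 7 matches the lower bound, it is optimal.

7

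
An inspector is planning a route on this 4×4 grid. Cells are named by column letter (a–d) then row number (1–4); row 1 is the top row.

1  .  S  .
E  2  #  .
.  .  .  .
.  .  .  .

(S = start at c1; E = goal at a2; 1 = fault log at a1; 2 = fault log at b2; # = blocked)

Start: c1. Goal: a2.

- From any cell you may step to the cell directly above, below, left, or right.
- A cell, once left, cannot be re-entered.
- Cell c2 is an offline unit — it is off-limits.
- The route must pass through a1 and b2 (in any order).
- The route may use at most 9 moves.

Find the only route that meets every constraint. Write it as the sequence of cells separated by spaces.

The 9-move cap with required stops at a1, b2 leaves no slack for detours.
Route from c1: right 1 to d1, down 2 to d3, left 2 to b3, up 2 to b1, left 1 to a1, down 1 to a2 — 9 moves in all.
Check: all required cells visited; 9 ≤ 9 moves.

c1 d1 d2 d3 c3 b3 b2 b1 a1 a2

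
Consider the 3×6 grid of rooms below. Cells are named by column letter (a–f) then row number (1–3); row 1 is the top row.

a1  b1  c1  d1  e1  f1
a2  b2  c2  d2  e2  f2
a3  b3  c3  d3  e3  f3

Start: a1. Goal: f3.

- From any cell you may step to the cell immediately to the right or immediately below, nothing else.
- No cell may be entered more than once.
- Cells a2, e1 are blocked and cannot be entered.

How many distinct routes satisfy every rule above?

A right/down-only route from a1 to f3 makes exactly 2 down-moves and 5 right-moves in some order.
With no other constraints that would be C(7,2) = 21 routes.
Subtract routes through each blocked cell (inclusion–exclusion for overlaps): − through e1: 3 − through a2: 6 → 12.
That gives 12 routes.

12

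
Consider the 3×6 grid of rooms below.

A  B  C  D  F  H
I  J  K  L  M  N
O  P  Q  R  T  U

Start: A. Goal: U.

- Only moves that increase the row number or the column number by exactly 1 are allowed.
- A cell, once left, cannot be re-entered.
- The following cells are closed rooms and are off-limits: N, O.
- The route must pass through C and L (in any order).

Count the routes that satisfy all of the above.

4

A right/down-only route from A to U makes exactly 2 down-moves and 5 right-moves in some order.
With no other constraints that would be C(7,2) = 21 routes.
A monotone route can only reach the required cells in the order C, L, so split there and multiply the segment counts (each segment already excludes blocked cells): A→C: 1; C→L: 2; L→U: 2; product = 4.
That gives 4 routes.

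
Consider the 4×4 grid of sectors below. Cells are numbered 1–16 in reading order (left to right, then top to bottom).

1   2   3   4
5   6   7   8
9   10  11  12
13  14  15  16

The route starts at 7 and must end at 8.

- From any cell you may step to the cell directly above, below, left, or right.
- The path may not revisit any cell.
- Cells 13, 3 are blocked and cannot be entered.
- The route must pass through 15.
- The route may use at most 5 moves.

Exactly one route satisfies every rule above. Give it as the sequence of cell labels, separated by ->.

Any route must reach 15 and still end at 8 within 5 moves, so the order of the required stops is forced.
Route from 7: down 2 to 15, right 1 to 16, up 2 to 8 — 5 moves in all.
Check: all required cells visited; 5 ≤ 5 moves.

7 -> 11 -> 15 -> 16 -> 12 -> 8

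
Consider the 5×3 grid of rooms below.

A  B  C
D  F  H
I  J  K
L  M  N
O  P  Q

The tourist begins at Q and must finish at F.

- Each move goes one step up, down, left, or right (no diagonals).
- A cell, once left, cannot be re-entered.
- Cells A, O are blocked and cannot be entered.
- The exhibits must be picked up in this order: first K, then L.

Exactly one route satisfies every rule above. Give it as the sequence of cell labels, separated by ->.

The waypoints must appear in the order K, L, with no cell reused.
Route from Q: 2× up (reaching K), left to J, down to M, left to L, 2× up (reaching D), right to F — 8 moves in all.
Check: order respected (K at step 2, L at step 5).

Q -> N -> K -> J -> M -> L -> I -> D -> F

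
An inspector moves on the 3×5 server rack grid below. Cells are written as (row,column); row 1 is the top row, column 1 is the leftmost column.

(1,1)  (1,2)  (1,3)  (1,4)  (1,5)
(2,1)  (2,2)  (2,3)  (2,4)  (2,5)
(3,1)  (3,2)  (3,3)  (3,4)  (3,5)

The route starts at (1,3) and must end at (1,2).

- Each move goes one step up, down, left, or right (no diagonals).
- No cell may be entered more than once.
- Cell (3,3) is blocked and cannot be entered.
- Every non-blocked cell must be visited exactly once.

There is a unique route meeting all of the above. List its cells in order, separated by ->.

Need to visit all 14 open cells exactly once, starting at (1,3) and ending at (1,2).
Route from (1,3): 2× right (reaching (1,5)), 2× down (reaching (3,5)), left to (3,4), up to (2,4), 2× left (reaching (2,2)), down to (3,2), left to (3,1), 2× up (reaching (1,1)), right to (1,2) — 13 moves in all.
Check: all 14 open cells covered.

(1,3) -> (1,4) -> (1,5) -> (2,5) -> (3,5) -> (3,4) -> (2,4) -> (2,3) -> (2,2) -> (3,2) -> (3,1) -> (2,1) -> (1,1) -> (1,2)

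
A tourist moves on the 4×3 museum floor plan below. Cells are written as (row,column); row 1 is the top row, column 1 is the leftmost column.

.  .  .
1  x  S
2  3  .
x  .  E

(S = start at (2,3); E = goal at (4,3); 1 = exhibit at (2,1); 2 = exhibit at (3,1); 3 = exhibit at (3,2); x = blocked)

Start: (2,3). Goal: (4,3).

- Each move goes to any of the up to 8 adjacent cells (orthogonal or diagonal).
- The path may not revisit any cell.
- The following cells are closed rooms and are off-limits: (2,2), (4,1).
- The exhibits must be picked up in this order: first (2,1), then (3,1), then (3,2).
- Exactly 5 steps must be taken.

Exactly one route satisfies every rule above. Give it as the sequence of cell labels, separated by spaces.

(2,3) (1,2) (2,1) (3,1) (3,2) (4,3)

The waypoints must appear in the order (2,1), (3,1), (3,2), with no cell reused.
Route from (2,3): up-left 1 to (1,2), down-left 1 to (2,1), down 1 to (3,1), right 1 to (3,2), down-right 1 to (4,3) — 5 moves in all.
Check: order respected (1 at step 2, 2 at step 3, 3 at step 4); 5 moves as required.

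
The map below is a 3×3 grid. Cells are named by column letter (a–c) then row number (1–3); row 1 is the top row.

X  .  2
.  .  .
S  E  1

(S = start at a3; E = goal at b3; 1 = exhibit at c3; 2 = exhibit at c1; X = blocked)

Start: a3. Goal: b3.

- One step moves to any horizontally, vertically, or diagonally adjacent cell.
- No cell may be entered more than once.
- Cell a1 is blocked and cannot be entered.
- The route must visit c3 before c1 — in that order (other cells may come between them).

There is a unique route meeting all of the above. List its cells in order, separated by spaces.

The waypoints must appear in the order c3, c1, with no cell reused.
Route from a3: up-right to b2, down-right to c3, 2× up (reaching c1), left to b1, down-left to a2, down-right to b3 — 7 moves in all.
Check: order respected (1 at step 2, 2 at step 4).

a3 b2 c3 c2 c1 b1 a2 b3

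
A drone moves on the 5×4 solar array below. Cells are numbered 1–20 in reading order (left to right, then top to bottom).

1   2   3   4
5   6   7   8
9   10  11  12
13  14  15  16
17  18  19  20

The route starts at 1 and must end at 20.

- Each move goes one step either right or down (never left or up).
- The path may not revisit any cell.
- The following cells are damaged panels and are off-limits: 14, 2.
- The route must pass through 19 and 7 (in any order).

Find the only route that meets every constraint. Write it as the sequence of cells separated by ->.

Moves only go right or down, so the column and row indices never decrease.
Route from 1: down 1 to 5, right 2 to 7, down 3 to 19, right 1 to 20 — 7 moves in all.
Check: all required cells visited.

1 -> 5 -> 6 -> 7 -> 11 -> 15 -> 19 -> 20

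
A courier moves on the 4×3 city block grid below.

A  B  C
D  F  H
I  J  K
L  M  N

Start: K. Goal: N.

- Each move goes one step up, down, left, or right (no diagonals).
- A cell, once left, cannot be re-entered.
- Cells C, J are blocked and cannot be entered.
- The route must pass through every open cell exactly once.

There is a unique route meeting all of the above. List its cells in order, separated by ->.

Need to visit all 10 open cells exactly once, starting at K and ending at N.
Cell I has only two open neighbours (D and L), so the path must pass straight through it: one of those is the cell it's entered from and the other is where it exits.
Route from K: up to H, left to F, up to B, left to A, 3× down (reaching L), 2× right (reaching N) — 9 moves in all.
Check: all 10 open cells covered.

K -> H -> F -> B -> A -> D -> I -> L -> M -> N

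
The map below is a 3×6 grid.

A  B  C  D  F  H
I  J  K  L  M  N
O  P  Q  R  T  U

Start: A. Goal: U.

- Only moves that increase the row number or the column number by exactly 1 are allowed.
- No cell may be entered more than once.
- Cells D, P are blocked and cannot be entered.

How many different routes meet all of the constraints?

12

A right/down-only route from A to U makes exactly 2 down-moves and 5 right-moves in some order.
With no other constraints that would be C(7,2) = 21 routes.
Subtract routes through each blocked cell (inclusion–exclusion for overlaps): − through D: 6 − through P: 3 → 12.
That gives 12 routes.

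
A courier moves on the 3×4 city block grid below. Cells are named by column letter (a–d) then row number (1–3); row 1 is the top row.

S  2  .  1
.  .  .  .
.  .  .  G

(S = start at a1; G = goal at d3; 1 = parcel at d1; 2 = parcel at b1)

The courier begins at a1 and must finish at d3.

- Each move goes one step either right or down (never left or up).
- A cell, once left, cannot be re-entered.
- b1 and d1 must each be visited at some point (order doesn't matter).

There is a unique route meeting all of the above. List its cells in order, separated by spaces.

a1 b1 c1 d1 d2 d3

Moves only go right or down, so the column and row indices never decrease.
Route from a1: 3× right (reaching d1), 2× down (reaching d3) — 5 moves in all.
Check: all required cells visited.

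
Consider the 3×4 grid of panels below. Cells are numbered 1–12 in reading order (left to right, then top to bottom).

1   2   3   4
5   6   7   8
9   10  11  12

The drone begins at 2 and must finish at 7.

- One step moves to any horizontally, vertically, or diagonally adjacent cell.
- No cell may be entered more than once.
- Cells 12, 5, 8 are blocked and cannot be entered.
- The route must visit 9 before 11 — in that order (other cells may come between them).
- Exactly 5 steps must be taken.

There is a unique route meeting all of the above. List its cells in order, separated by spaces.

2 6 9 10 11 7

The waypoints must appear in the order 9, 11, with no cell reused.
Route from 2: down 1 to 6, down-left 1 to 9, right 2 to 11, up 1 to 7 — 5 moves in all.
Check: order respected (9 at step 2, 11 at step 4); 5 moves as required.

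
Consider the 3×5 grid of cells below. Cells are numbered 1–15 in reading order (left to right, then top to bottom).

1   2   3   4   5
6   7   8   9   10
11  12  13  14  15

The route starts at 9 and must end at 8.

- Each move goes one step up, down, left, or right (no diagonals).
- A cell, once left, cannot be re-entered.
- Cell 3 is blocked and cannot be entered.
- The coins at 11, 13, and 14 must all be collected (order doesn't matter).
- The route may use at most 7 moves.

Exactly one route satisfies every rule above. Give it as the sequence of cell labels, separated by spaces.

9 14 13 12 11 6 7 8

The 7-move cap with required stops at 11, 13, 14 leaves no slack for detours.
Route from 9: down 1 to 14, left 3 to 11, up 1 to 6, right 2 to 8 — 7 moves in all.
Check: all required cells visited; 7 ≤ 7 moves.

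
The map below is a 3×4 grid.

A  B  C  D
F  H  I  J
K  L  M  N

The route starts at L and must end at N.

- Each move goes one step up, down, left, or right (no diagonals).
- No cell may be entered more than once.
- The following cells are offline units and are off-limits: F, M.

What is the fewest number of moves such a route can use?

4

The Manhattan distance from L to N is |3−3| + |2−4| = 2, so at least 2 moves are needed.
That bound ignores the blocked cells. Measuring each leg by the fewest moves that actually steer around them (L→N: 4) raises the lower bound to 4.
A route of 4 moves exists: L → H → I → J → N.
Since 4 matches that lower bound, it is optimal.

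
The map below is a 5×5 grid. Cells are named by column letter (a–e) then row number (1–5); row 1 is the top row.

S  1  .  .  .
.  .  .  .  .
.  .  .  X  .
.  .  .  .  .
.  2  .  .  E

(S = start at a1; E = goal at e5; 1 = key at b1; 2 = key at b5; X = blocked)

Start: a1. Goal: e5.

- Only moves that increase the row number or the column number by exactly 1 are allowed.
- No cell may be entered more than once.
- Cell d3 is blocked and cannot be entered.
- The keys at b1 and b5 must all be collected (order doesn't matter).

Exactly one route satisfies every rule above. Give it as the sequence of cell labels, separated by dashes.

a1 - b1 - b2 - b3 - b4 - b5 - c5 - d5 - e5

Moves only go right or down, so the column and row indices never decrease.
Route from a1: right to b1, 4× down (reaching b5), 3× right (reaching e5) — 8 moves in all.
Check: all required cells visited.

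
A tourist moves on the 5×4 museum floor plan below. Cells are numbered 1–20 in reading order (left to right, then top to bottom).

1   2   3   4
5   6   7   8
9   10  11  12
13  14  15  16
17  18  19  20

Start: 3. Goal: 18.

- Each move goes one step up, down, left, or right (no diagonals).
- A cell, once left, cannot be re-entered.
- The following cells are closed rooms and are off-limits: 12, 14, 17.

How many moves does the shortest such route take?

5

The Manhattan distance from 3 to 18 is |1−5| + |3−2| = 5, so at least 5 moves are needed.
A route of 5 moves achieves this: 3 → 7 → 11 → 15 → 19 → 18.
Since 5 matches the lower bound, it is optimal.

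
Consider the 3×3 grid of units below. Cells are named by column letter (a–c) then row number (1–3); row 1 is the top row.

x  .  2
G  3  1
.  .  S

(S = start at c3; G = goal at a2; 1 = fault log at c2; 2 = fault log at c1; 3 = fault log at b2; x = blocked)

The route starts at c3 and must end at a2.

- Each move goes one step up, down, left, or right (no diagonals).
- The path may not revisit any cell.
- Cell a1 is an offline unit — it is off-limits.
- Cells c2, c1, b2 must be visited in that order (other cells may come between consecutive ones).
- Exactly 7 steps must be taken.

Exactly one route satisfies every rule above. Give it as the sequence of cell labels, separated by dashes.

The waypoints must appear in the order c2, c1, b2, with no cell reused.
Route from c3: 2× up (reaching c1), left to b1, 2× down (reaching b3), left to a3, up to a2 — 7 moves in all.
Check: order respected (1 at step 1, 2 at step 2, 3 at step 4); 7 moves as required.

c3 - c2 - c1 - b1 - b2 - b3 - a3 - a2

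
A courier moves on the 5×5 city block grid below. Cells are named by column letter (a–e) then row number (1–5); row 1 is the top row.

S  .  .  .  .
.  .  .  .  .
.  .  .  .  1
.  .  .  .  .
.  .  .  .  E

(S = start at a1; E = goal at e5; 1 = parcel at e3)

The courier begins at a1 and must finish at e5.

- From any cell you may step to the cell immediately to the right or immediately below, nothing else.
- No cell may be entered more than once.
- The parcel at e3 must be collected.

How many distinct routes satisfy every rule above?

A right/down-only route from a1 to e5 makes exactly 4 down-moves and 4 right-moves in some order.
With no other constraints that would be C(8,4) = 70 routes.
Split at e3 and multiply the segment counts: a1→e3: 15; e3→e5: 1; product = 15.
That gives 15 routes.

15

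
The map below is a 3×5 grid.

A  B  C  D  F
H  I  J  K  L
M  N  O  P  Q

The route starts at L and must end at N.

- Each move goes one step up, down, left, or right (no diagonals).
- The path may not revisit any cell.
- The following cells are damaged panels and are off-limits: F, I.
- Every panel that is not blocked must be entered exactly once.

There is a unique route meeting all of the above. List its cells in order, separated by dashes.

L - Q - P - O - J - K - D - C - B - A - H - M - N

Need to visit all 13 open cells exactly once, starting at L and ending at N.
Route from L: down 1 to Q, left 2 to O, up 1 to J, right 1 to K, up 1 to D, left 3 to A, down 2 to M, right 1 to N — 12 moves in all.
Check: all 13 open cells covered.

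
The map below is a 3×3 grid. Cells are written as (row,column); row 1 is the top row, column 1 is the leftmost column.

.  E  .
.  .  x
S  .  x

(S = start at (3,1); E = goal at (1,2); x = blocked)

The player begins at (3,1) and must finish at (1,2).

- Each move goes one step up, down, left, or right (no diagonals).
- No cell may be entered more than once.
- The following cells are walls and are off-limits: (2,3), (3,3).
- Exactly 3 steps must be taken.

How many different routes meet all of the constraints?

Need simple routes of exactly 3 moves from (3,1) to (1,2) (Manhattan distance 3, so 0 moves are spent on a detour and 0 undoing it).
Enumerating: (3,1) (2,1) (1,1) (1,2) | (3,1) (2,1) (2,2) (1,2) | (3,1) (3,2) (2,2) (1,2).
That gives 3 routes.

3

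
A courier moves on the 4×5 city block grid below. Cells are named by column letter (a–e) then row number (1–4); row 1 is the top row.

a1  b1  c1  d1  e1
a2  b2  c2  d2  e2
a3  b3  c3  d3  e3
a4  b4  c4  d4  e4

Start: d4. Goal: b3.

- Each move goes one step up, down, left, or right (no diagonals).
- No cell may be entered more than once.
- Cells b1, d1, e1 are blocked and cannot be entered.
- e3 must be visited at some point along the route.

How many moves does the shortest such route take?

Any route passes through e3 somewhere between d4 and b3. Summing Manhattan distances along the two legs (d4 → e3 → b3) gives a lower bound of 2 + 3 = 5 moves.
A route of 5 moves achieves this: d4 → e4 → e3 → d3 → c3 → b3.
Since 5 matches the lower bound, it is optimal.

5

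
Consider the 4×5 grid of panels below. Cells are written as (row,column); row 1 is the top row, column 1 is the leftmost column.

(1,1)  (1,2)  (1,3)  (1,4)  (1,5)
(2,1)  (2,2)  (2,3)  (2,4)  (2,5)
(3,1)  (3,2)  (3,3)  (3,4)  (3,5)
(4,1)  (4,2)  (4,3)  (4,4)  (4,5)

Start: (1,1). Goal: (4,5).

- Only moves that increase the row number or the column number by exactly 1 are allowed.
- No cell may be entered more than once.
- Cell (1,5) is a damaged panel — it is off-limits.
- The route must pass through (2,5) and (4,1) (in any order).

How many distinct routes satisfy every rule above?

0

A right/down-only route from (1,1) to (4,5) makes exactly 3 down-moves and 4 right-moves in some order.
With no other constraints that would be C(7,3) = 35 routes.
(4,1) is below but to the left of (2,5): going (2,5) → (4,1) would need a leftward move and (4,1) → (2,5) an upward move, so no right/down-only route can visit both required cells.
No route satisfies every constraint, so the count is 0.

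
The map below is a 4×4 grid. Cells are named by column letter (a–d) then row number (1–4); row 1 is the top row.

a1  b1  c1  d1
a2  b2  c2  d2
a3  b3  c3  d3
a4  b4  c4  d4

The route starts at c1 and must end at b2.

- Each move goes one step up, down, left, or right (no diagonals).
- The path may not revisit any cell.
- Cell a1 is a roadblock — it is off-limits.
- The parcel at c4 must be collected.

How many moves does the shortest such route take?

Any route passes through c4 somewhere between c1 and b2. Summing Manhattan distances along the two legs (c1 → c4 → b2) gives a lower bound of 3 + 3 = 6 moves.
A route of 6 moves achieves this: c1 → c2 → c3 → c4 → b4 → b3 → b2.
Since 6 matches the lower bound, it is optimal.

6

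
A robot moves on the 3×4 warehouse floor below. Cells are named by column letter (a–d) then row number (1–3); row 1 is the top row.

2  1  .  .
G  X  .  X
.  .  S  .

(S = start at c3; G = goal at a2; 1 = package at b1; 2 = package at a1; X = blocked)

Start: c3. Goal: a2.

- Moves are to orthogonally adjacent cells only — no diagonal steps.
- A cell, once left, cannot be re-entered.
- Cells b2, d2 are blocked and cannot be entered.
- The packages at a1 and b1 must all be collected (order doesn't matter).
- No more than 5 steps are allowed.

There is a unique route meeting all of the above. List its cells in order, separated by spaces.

Any route must reach a1 and b1 and still end at a2 within 5 moves, so the order of the required stops is forced.
Route from c3: up 2 to c1, left 2 to a1, down 1 to a2 — 5 moves in all.
Check: all required cells visited; 5 ≤ 5 moves.

c3 c2 c1 b1 a1 a2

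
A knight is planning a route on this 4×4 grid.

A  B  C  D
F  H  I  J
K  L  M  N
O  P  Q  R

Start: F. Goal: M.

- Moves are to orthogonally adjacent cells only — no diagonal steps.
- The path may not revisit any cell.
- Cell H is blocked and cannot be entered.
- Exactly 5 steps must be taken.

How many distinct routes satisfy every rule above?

4

Need simple routes of exactly 5 moves from F to M (Manhattan distance 3, so 1 moves are spent on a detour and 1 undoing it).
Enumerating: F A B C I M | F K O P L M | F K O P Q M | F K L P Q M.
That gives 4 routes.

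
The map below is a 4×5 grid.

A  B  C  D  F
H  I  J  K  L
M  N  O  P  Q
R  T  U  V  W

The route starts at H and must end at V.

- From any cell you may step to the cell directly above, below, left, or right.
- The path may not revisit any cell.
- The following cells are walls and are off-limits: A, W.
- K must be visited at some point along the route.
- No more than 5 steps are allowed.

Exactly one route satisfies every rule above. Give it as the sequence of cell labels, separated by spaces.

H I J K P V

The budget equals the shortest possible length, so every move has to be on a shortest route through the required cells.
Route from H: right 3 to K, down 2 to V — 5 moves in all.
Check: all required cells visited; 5 ≤ 5 moves.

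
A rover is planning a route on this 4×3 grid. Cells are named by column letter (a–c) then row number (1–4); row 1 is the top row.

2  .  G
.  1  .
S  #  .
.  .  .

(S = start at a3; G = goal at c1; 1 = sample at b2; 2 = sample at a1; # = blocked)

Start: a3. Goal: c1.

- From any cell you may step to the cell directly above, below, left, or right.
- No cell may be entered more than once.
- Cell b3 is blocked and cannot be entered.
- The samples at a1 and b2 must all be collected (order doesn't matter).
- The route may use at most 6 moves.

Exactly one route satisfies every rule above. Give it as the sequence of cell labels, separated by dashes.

a3 - a2 - a1 - b1 - b2 - c2 - c1

The 6-move cap with required stops at a1, b2 leaves no slack for detours.
Route from a3: 2× up (reaching a1), right to b1, down to b2, right to c2, up to c1 — 6 moves in all.
Check: all required cells visited; 6 ≤ 6 moves.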